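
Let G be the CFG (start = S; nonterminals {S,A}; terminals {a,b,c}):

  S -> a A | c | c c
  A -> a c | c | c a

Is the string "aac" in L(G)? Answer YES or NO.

Convert to CNF:
  S -> T0 A | T1 T1 | c
  A -> T0 T1 | T1 T0 | c
  T0 -> a
  T1 -> c

CYK table (by increasing span):
  cell(0,0) a: {T0}  orig:{}
  cell(1,1) a: {T0}  orig:{}
  cell(2,2) c: {A,S,T1}  orig:{A,S}
  cell(0,1) aa: ∅
  cell(1,2) ac: {A,S}
  cell(0,2) aac: {S}

S ∈ T[0,2] ⇒ YES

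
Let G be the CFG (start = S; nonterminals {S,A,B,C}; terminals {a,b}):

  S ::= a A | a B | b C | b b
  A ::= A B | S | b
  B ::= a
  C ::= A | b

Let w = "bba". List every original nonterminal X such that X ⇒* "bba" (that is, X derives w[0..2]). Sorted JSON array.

Convert to CNF:
  S -> T0 A | T0 B | T1 C | T1 T1
  A -> A B | T0 A | T0 B | T1 C | T1 T1 | b
  B -> a
  C -> A B | T0 A | T0 B | T1 C | T1 T1 | b
  T0 -> a
  T1 -> b

Fill CYK table bottom-up (cells [i..j] with 0 ≤ i ≤ j ≤ 2 only):
  cell(0,0) b: {A,C,T1}  orig:{A,C}
  cell(1,1) b: {A,C,T1}  orig:{A,C}
  cell(2,2) a: {B,T0}  orig:{B}
  cell(0,1) bb: {A,C,S}
  cell(1,2) ba: {A,C}
  cell(0,2) bba: {A,C,S}

Original NTs in T[0,2] deriving "bba": ["A", "C", "S"]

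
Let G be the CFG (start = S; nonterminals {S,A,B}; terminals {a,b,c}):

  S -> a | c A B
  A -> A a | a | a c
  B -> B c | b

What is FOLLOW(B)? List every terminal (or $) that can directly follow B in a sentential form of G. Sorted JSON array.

FIRST sets, iterate to fixpoint:
pass 1:
  A via A→a: +{a}
  B via B→b: +{b}
  S via S→a: +{a}
  S via S→c A B: +{c}
  S: {a,c}  A: {a}  B: {b}
pass 2: — fixpoint
  S: {a,c}  A: {a}  B: {b}

FOLLOW iteration:
FOLLOW(S) := {$}
pass 1:
  A→A a: FOLLOW(A) ⊇ FIRST(a) = {a}; new: +{a}
  B→B c: FOLLOW(B) ⊇ FIRST(c) = {c}; new: +{c}
  S→c A B: FOLLOW(A) ⊇ FIRST(B) = {b}; new: +{b}
  S→c A B: FOLLOW(B) ⊇ FOLLOW(S) ⊇ {$}; new: +{$}
  FOLLOW[S]={$}  FOLLOW[A]={a,b}  FOLLOW[B]={$,c}
pass 2: done
  FOLLOW[S]={$}  FOLLOW[A]={a,b}  FOLLOW[B]={$,c}

FOLLOW(B) = ["$", "c"]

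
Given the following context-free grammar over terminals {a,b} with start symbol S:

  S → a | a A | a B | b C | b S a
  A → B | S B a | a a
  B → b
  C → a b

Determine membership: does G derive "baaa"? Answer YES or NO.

CNF form of G:
  S -> T0 A | T0 B | T1 C | T1 X3 | a
  A -> S X2 | T0 T0 | b
  B -> b
  C -> T0 T1
  T0 -> a
  T1 -> b
  X2 -> B T0
  X3 -> S T0

CYK fill:
  [0..0]={A,B,T1}  "b"  orig:{A,B}
  [1..1]={S,T0}  "a"  orig:{S}
  [2..2]={S,T0}  "a"  orig:{S}
  [3..3]={S,T0}  "a"  orig:{S}
  [0..1]={X2}  "ba"  orig:{}
  [1..2]={A,X3}  "aa"  orig:{A}
  [2..3]={A,X3}  "aa"  orig:{A}
  [0..2]={S}  "baa"
  [1..3]={S}  "aaa"
  [0..3]={X3}  "baaa"  orig:{}

S ∉ T[0,3] ⇒ NO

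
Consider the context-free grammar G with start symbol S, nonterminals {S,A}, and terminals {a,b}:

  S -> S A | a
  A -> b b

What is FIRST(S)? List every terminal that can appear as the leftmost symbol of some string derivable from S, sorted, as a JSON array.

FIRST sets, iterate to fixpoint:
pass 1:
  A via A→b b: +{b}
  S via S→a: +{a}
  FIRST[S]={a}  FIRST[A]={b}
pass 2: done
  FIRST[S]={a}  FIRST[A]={b}

FIRST(S) = ["a"]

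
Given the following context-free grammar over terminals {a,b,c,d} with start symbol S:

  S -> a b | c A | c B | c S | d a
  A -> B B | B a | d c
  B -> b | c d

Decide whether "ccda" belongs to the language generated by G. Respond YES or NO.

Convert to CNF:
  S -> T0 T3 | T1 T0 | T2 A | T2 B | T2 S
  A -> B B | B T0 | T1 T2
  B -> T2 T1 | b
  T0 -> a
  T1 -> d
  T2 -> c
  T3 -> b

Fill CYK table bottom-up:
  cell(0,0) c: {T2}  orig:{}
  cell(1,1) c: {T2}  orig:{}
  cell(2,2) d: {T1}  orig:{}
  cell(3,3) a: {T0}  orig:{}
  cell(0,1) cc: ∅
  cell(1,2) cd: {B}
  cell(2,3) da: {S}
  cell(0,2) ccd: {S}
  cell(1,3) cda: {A,S}
  cell(0,3) ccda: {S}

S ∈ T[0,3] ⇒ YES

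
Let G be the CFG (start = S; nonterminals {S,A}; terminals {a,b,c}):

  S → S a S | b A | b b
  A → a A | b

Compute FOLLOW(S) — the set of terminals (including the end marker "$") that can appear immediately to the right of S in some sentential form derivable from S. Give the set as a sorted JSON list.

Compute FIRST by fixpoint:
pass 1:
  A via A→a A: +{a}
  A via A→b: +{b}
  S via S→b A: +{b}
  S: {b}  A: {a,b}
pass 2: (stable)
  S: {b}  A: {a,b}

Compute FOLLOW by fixpoint:
seed FOLLOW(S) with $
iter 1:
  S→S a S: FOLLOW(S) ⊇ FIRST(a) = {a}; new: +{a}
  S→b A: FOLLOW(A) ⊇ FOLLOW(S) ⊇ {$,a}; new: +{$,a}
  S: {$,a}  A: {$,a}
iter 2: done
  S: {$,a}  A: {$,a}

FOLLOW(S) = ["$", "a"]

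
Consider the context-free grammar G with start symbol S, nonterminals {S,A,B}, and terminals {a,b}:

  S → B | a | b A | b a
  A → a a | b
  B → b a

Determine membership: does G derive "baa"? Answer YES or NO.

Convert to CNF:
  S -> T1 A | T1 T0 | a
  A -> T0 T0 | b
  B -> T1 T0
  T0 -> a
  T1 -> b

CYK fill:
  T[0,0] 'b' = {A,T1}  orig:{A}
  T[1,1] 'a' = {S,T0}  orig:{S}
  T[2,2] 'a' = {S,T0}  orig:{S}
  T[0,1] 'ba' = {B,S}
  T[1,2] 'aa' = {A}
  T[0,2] 'baa' = {S}

S ∈ T[0,2] ⇒ YES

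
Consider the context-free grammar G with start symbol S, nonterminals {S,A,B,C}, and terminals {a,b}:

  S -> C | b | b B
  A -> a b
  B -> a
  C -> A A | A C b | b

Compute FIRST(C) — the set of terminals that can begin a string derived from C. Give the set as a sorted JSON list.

Compute FIRST by fixpoint:
iter 1:
  A via A→a b: +{a}
  B via B→a: +{a}
  C via C→A A: +{a}
  C via C→b: +{b}
  S via S→C: +{a,b}
  FIRST(S)={a,b}  FIRST(A)={a}  FIRST(B)={a}  FIRST(C)={a,b}
iter 2: (no change)
  FIRST(S)={a,b}  FIRST(A)={a}  FIRST(B)={a}  FIRST(C)={a,b}

FIRST(C) = ["a", "b"]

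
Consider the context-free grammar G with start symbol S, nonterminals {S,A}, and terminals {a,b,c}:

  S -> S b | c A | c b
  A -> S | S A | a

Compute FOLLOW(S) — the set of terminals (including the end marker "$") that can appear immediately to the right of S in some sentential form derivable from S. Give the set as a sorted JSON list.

Compute FIRST by fixpoint:
[1]
  A via A→a: +{a}
  S via S→c A: +{c}
  FIRST[S]={c}  FIRST[A]={a}
[2]
  A via A→S: +{c}
  FIRST[S]={c}  FIRST[A]={a,c}
[3] (no change)
  FIRST[S]={c}  FIRST[A]={a,c}

FOLLOW sets:
initialize: $ ∈ FOLLOW(S)
round 1:
  A→S A: FOLLOW(S) ⊇ FIRST(A) = {a,c}; new: +{a,c}
  S→S b: FOLLOW(S) ⊇ FIRST(b) = {b}; new: +{b}
  S→c A: FOLLOW(A) ⊇ FOLLOW(S) ⊇ {$,a,b,c}; new: +{$,a,b,c}
  FOLLOW(S)={$,a,b,c}  FOLLOW(A)={$,a,b,c}
round 2: — fixpoint
  FOLLOW(S)={$,a,b,c}  FOLLOW(A)={$,a,b,c}

FOLLOW(S) = ["$", "a", "b", "c"]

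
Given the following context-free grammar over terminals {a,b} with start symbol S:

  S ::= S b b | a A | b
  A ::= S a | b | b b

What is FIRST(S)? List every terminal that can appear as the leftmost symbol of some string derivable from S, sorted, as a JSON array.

FIRST sets, iterate to fixpoint:
pass 1:
  A via A→b: +{b}
  S via S→a A: +{a}
  S via S→b: +{b}
  FIRST[S]={a,b}  FIRST[A]={b}
pass 2:
  A via A→S a: +{a}
  FIRST[S]={a,b}  FIRST[A]={a,b}
pass 3: (stable)
  FIRST[S]={a,b}  FIRST[A]={a,b}

FIRST(S) = ["a", "b"]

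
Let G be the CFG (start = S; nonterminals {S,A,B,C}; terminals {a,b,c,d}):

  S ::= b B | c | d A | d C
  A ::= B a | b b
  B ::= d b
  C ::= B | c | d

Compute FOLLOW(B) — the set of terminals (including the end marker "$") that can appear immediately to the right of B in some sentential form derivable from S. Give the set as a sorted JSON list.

FIRST sets, iterate to fixpoint:
[1]
  A via A→b b: +{b}
  B via B→d b: +{d}
  C via C→B: +{d}
  C via C→c: +{c}
  S via S→b B: +{b}
  S via S→c: +{c}
  S via S→d A: +{d}
  S: {b,c,d}  A: {b}  B: {d}  C: {c,d}
[2]
  A via A→B a: +{d}
  S: {b,c,d}  A: {b,d}  B: {d}  C: {c,d}
[3] (no change)
  S: {b,c,d}  A: {b,d}  B: {d}  C: {c,d}

FOLLOW iteration:
initialize: $ ∈ FOLLOW(S)
[1]
  A→B a: FOLLOW(B) ⊇ FIRST(a) = {a}; new: +{a}
  S→b B: FOLLOW(B) ⊇ FOLLOW(S) ⊇ {$}; new: +{$}
  S→d A: FOLLOW(A) ⊇ FOLLOW(S) ⊇ {$}; new: +{$}
  S→d C: FOLLOW(C) ⊇ FOLLOW(S) ⊇ {$}; new: +{$}
  FOLLOW[S]={$}  FOLLOW[A]={$}  FOLLOW[B]={$,a}  FOLLOW[C]={$}
[2] (no change)
  FOLLOW[S]={$}  FOLLOW[A]={$}  FOLLOW[B]={$,a}  FOLLOW[C]={$}

FOLLOW(B) = ["$", "a"]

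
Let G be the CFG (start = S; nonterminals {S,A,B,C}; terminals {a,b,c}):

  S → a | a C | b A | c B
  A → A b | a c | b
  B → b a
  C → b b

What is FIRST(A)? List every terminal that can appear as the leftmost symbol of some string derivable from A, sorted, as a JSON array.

Compute FIRST by fixpoint:
[1]
  A via A→a c: +{a}
  A via A→b: +{b}
  B via B→b a: +{b}
  C via C→b b: +{b}
  S via S→a: +{a}
  S via S→b A: +{b}
  S via S→c B: +{c}
  FIRST[S]={a,b,c}  FIRST[A]={a,b}  FIRST[B]={b}  FIRST[C]={b}
[2] done
  FIRST[S]={a,b,c}  FIRST[A]={a,b}  FIRST[B]={b}  FIRST[C]={b}

FIRST(A) = ["a", "b"]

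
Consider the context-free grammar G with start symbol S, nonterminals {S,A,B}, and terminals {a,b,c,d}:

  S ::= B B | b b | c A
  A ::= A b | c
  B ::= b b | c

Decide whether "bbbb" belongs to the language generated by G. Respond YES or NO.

Convert to CNF:
  S -> B B | T0 T0 | T1 A
  A -> A T0 | c
  B -> T0 T0 | c
  T0 -> b
  T1 -> c

CYK table (by increasing span):
  cell(0,0) b: {T0}  orig:{}
  cell(1,1) b: {T0}  orig:{}
  cell(2,2) b: {T0}  orig:{}
  cell(3,3) b: {T0}  orig:{}
  cell(0,1) bb: {B,S}
  cell(1,2) bb: {B,S}
  cell(2,3) bb: {B,S}
  cell(0,2) bbb: ∅
  cell(1,3) bbb: ∅
  cell(0,3) bbbb: {S}

S ∈ T[0,3] ⇒ YES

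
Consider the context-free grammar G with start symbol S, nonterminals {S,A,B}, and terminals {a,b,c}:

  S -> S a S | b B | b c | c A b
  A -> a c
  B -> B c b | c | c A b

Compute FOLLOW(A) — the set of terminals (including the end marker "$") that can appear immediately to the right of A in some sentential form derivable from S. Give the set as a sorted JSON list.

FIRST iteration:
round 1:
  A via A→a c: +{a}
  B via B→c: +{c}
  S via S→b B: +{b}
  S via S→c A b: +{c}
  FIRST(S)={b,c}  FIRST(A)={a}  FIRST(B)={c}
round 2: (no change)
  FIRST(S)={b,c}  FIRST(A)={a}  FIRST(B)={c}

Compute FOLLOW by fixpoint:
seed FOLLOW(S) with $
[1]
  B→B c b: FOLLOW(B) ⊇ FIRST(c) = {c}; new: +{c}
  B→c A b: FOLLOW(A) ⊇ FIRST(b) = {b}; new: +{b}
  S→S a S: FOLLOW(S) ⊇ FIRST(a) = {a}; new: +{a}
  S→b B: FOLLOW(B) ⊇ FOLLOW(S) ⊇ {$,a}; new: +{$,a}
  S: {$,a}  A: {b}  B: {$,a,c}
[2] — fixpoint
  S: {$,a}  A: {b}  B: {$,a,c}

FOLLOW(A) = ["b"]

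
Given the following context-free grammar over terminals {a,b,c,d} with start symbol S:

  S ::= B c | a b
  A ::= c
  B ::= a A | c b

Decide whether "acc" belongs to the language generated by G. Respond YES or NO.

Convert to CNF:
  S -> B T1 | T0 T2
  A -> c
  B -> T0 A | T1 T2
  T0 -> a
  T1 -> c
  T2 -> b

Fill CYK table bottom-up:
  [0..0]={T0}  "a"  orig:{}
  [1..1]={A,T1}  "c"  orig:{A}
  [2..2]={A,T1}  "c"  orig:{A}
  [0..1]={B}  "ac"
  [1..2]=∅  "cc"
  [0..2]={S}  "acc"

S ∈ T[0,2] ⇒ YES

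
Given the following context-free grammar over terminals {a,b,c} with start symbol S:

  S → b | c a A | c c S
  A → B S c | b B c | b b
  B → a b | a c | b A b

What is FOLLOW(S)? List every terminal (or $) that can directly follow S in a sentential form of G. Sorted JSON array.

FIRST iteration:
iter 1:
  A via A→b B c: +{b}
  B via B→a b: +{a}
  B via B→b A b: +{b}
  S via S→b: +{b}
  S via S→c a A: +{c}
  S: {b,c}  A: {b}  B: {a,b}
iter 2:
  A via A→B S c: +{a}
  S: {b,c}  A: {a,b}  B: {a,b}
iter 3: done
  S: {b,c}  A: {a,b}  B: {a,b}

Compute FOLLOW by fixpoint:
initialize: $ ∈ FOLLOW(S)
round 1:
  A→B S c: FOLLOW(B) ⊇ FIRST(S) = {b,c}; new: +{b,c}
  A→B S c: FOLLOW(S) ⊇ FIRST(c) = {c}; new: +{c}
  B→b A b: FOLLOW(A) ⊇ FIRST(b) = {b}; new: +{b}
  S→c a A: FOLLOW(A) ⊇ FOLLOW(S) ⊇ {$,c}; new: +{$,c}
  FOLLOW[S]={$,c}  FOLLOW[A]={$,b,c}  FOLLOW[B]={b,c}
round 2: — fixpoint
  FOLLOW[S]={$,c}  FOLLOW[A]={$,b,c}  FOLLOW[B]={b,c}

FOLLOW(S) = ["$", "c"]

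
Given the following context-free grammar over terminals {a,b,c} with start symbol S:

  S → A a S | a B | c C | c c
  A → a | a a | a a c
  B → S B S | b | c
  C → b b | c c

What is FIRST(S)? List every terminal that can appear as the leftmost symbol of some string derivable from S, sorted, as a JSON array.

FIRST sets, iterate to fixpoint:
iter 1:
  A via A→a: +{a}
  B via B→b: +{b}
  B via B→c: +{c}
  C via C→b b: +{b}
  C via C→c c: +{c}
  S via S→A a S: +{a}
  S via S→c C: +{c}
  FIRST[S]={a,c}  FIRST[A]={a}  FIRST[B]={b,c}  FIRST[C]={b,c}
iter 2:
  B via B→S B S: +{a}
  FIRST[S]={a,c}  FIRST[A]={a}  FIRST[B]={a,b,c}  FIRST[C]={b,c}
iter 3: done
  FIRST[S]={a,c}  FIRST[A]={a}  FIRST[B]={a,b,c}  FIRST[C]={b,c}

FIRST(S) = ["a", "c"]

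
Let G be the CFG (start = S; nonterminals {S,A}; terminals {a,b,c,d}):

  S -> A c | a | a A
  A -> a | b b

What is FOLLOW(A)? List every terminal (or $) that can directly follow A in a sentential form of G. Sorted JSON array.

FIRST sets, iterate to fixpoint:
[1]
  A via A→a: +{a}
  A via A→b b: +{b}
  S via S→A c: +{a,b}
  FIRST(S)={a,b}  FIRST(A)={a,b}
[2] (stable)
  FIRST(S)={a,b}  FIRST(A)={a,b}

FOLLOW iteration:
FOLLOW(S) := {$}
pass 1:
  S→A c: FOLLOW(A) ⊇ FIRST(c) = {c}; new: +{c}
  S→a A: FOLLOW(A) ⊇ FOLLOW(S) ⊇ {$}; new: +{$}
  FOLLOW(S)={$}  FOLLOW(A)={$,c}
pass 2: (no change)
  FOLLOW(S)={$}  FOLLOW(A)={$,c}

FOLLOW(A) = ["$", "c"]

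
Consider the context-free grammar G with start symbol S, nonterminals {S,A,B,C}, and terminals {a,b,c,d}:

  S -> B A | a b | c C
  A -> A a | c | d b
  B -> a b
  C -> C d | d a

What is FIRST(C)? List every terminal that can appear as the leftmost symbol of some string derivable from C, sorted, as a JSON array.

FIRST iteration:
pass 1:
  A via A→c: +{c}
  A via A→d b: +{d}
  B via B→a b: +{a}
  C via C→d a: +{d}
  S via S→B A: +{a}
  S via S→c C: +{c}
  FIRST[S]={a,c}  FIRST[A]={c,d}  FIRST[B]={a}  FIRST[C]={d}
pass 2: (no change)
  FIRST[S]={a,c}  FIRST[A]={c,d}  FIRST[B]={a}  FIRST[C]={d}

FIRST(C) = ["d"]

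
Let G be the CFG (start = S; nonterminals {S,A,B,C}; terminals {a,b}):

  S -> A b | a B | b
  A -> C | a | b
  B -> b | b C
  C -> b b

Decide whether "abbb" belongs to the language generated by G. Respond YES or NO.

CNF form of G:
  S -> A T0 | T1 B | b
  A -> T0 T0 | a | b
  B -> T0 C | b
  C -> T0 T0
  T0 -> b
  T1 -> a

CYK fill:
  cell(0,0) a: {A,T1}  orig:{A}
  cell(1,1) b: {A,B,S,T0}  orig:{A,B,S}
  cell(2,2) b: {A,B,S,T0}  orig:{A,B,S}
  cell(3,3) b: {A,B,S,T0}  orig:{A,B,S}
  cell(0,1) ab: {S}
  cell(1,2) bb: {A,C,S}
  cell(2,3) bb: {A,C,S}
  cell(0,2) abb: ∅
  cell(1,3) bbb: {B,S}
  cell(0,3) abbb: {S}

S ∈ T[0,3] ⇒ YES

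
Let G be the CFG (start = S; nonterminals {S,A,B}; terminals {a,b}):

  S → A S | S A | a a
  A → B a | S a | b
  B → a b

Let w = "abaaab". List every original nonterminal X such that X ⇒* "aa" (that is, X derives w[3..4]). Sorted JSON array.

Convert to CNF:
  S -> A S | S A | T0 T0
  A -> B T0 | S T0 | b
  B -> T0 T1
  T0 -> a
  T1 -> b

Fill CYK table bottom-up, restricted to cells inside w[3..4]:
  T[3,3] 'a' = {T0}  orig:{}
  T[4,4] 'a' = {T0}  orig:{}
  T[3,4] 'aa' = {S}

Original NTs in T[3,4] deriving "aa": ["S"]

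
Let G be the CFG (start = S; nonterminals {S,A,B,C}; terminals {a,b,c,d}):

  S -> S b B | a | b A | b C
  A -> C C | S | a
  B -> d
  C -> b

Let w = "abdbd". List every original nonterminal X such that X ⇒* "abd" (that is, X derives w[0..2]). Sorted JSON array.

CNF form of G:
  S -> S X2 | T0 A | T0 C | a
  A -> C C | S X1 | T0 A | T0 C | a
  B -> d
  C -> b
  T0 -> b
  X1 -> T0 B
  X2 -> T0 B

CYK fill — only the sub-triangle for w[0..2]:
  [0..0]={A,S}  "a"
  [1..1]={C,T0}  "b"  orig:{C}
  [2..2]={B}  "d"
  [0..1]=∅  "ab"
  [1..2]={X1,X2}  "bd"  orig:{}
  [0..2]={A,S}  "abd"

Original NTs in T[0,2] deriving "abd": ["A", "S"]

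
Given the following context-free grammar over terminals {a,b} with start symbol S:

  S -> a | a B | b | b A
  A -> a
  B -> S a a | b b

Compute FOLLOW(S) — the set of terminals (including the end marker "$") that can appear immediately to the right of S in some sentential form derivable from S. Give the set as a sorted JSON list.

Compute FIRST by fixpoint:
iter 1:
  A via A→a: +{a}
  B via B→b b: +{b}
  S via S→a: +{a}
  S via S→b: +{b}
  FIRST[S]={a,b}  FIRST[A]={a}  FIRST[B]={b}
iter 2:
  B via B→S a a: +{a}
  FIRST[S]={a,b}  FIRST[A]={a}  FIRST[B]={a,b}
iter 3: (stable)
  FIRST[S]={a,b}  FIRST[A]={a}  FIRST[B]={a,b}

Compute FOLLOW by fixpoint:
FOLLOW(S) := {$}
iter 1:
  B→S a a: FOLLOW(S) ⊇ FIRST(a) = {a}; new: +{a}
  S→a B: FOLLOW(B) ⊇ FOLLOW(S) ⊇ {$,a}; new: +{$,a}
  S→b A: FOLLOW(A) ⊇ FOLLOW(S) ⊇ {$,a}; new: +{$,a}
  FOLLOW[S]={$,a}  FOLLOW[A]={$,a}  FOLLOW[B]={$,a}
iter 2: done
  FOLLOW[S]={$,a}  FOLLOW[A]={$,a}  FOLLOW[B]={$,a}

FOLLOW(S) = ["$", "a"]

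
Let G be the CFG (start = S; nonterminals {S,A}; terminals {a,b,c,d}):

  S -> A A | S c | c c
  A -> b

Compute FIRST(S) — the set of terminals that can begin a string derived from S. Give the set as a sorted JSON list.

FIRST sets, iterate to fixpoint:
[1]
  A via A→b: +{b}
  S via S→A A: +{b}
  S via S→c c: +{c}
  FIRST[S]={b,c}  FIRST[A]={b}
[2] — fixpoint
  FIRST[S]={b,c}  FIRST[A]={b}

FIRST(S) = ["b", "c"]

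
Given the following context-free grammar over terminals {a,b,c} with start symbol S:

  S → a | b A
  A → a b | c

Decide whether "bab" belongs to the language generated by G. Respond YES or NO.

CNF form of G:
  S -> T1 A | a
  A -> T0 T1 | c
  T0 -> a
  T1 -> b

CYK table (by increasing span):
  T[0,0] 'b' = {T1}  orig:{}
  T[1,1] 'a' = {S,T0}  orig:{S}
  T[2,2] 'b' = {T1}  orig:{}
  T[0,1] 'ba' = ∅
  T[1,2] 'ab' = {A}
  T[0,2] 'bab' = {S}

S ∈ T[0,2] ⇒ YES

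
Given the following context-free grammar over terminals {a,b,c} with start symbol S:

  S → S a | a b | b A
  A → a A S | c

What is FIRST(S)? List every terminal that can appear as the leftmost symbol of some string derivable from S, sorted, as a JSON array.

FIRST sets, iterate to fixpoint:
pass 1:
  A via A→a A S: +{a}
  A via A→c: +{c}
  S via S→a b: +{a}
  S via S→b A: +{b}
  S: {a,b}  A: {a,c}
pass 2: done
  S: {a,b}  A: {a,c}

FIRST(S) = ["a", "b"]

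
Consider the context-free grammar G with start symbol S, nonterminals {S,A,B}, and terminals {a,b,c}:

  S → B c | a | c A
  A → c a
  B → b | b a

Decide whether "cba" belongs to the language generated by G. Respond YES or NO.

Convert to CNF:
  S -> B T0 | T0 A | a
  A -> T0 T1
  B -> T2 T1 | b
  T0 -> c
  T1 -> a
  T2 -> b

CYK table (by increasing span):
  [0..0]={T0}  "c"  orig:{}
  [1..1]={B,T2}  "b"  orig:{B}
  [2..2]={S,T1}  "a"  orig:{S}
  [0..1]=∅  "cb"
  [1..2]={B}  "ba"
  [0..2]=∅  "cba"

S ∉ T[0,2] ⇒ NO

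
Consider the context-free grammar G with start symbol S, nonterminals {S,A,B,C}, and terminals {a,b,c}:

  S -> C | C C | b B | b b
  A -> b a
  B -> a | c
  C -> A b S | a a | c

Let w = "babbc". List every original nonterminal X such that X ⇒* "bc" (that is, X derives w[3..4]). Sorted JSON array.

Convert to CNF:
  S -> A X3 | C C | T0 B | T0 T0 | T1 T1 | c
  A -> T0 T1
  B -> a | c
  C -> A X2 | T1 T1 | c
  T0 -> b
  T1 -> a
  X2 -> T0 S
  X3 -> T0 S

CYK fill (cells [i..j] with 3 ≤ i ≤ j ≤ 4 only):
  T[3,3] 'b' = {T0}  orig:{}
  T[4,4] 'c' = {B,C,S}
  T[3,4] 'bc' = {S,X2,X3}  orig:{S}

Original NTs in T[3,4] deriving "bc": ["S"]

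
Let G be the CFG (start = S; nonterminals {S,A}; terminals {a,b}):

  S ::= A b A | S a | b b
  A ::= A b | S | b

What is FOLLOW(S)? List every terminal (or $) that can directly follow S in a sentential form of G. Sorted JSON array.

Compute FIRST by fixpoint:
[1]
  A via A→b: +{b}
  S via S→A b A: +{b}
  FIRST[S]={b}  FIRST[A]={b}
[2] (no change)
  FIRST[S]={b}  FIRST[A]={b}

Compute FOLLOW by fixpoint:
initialize: $ ∈ FOLLOW(S)
[1]
  A→A b: FOLLOW(A) ⊇ FIRST(b) = {b}; new: +{b}
  A→S: FOLLOW(S) ⊇ FOLLOW(A) ⊇ {b}; new: +{b}
  S→A b A: FOLLOW(A) ⊇ FOLLOW(S) ⊇ {$,b}; new: +{$}
  S→S a: FOLLOW(S) ⊇ FIRST(a) = {a}; new: +{a}
  S: {$,a,b}  A: {$,b}
[2]
  S→A b A: FOLLOW(A) ⊇ FOLLOW(S) ⊇ {$,a,b}; new: +{a}
  S: {$,a,b}  A: {$,a,b}
[3] — fixpoint
  S: {$,a,b}  A: {$,a,b}

FOLLOW(S) = ["$", "a", "b"]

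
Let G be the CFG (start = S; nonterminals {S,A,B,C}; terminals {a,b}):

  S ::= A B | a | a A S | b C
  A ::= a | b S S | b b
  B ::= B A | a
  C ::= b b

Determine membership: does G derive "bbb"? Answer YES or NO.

CNF form of G:
  S -> A B | T0 C | T1 X3 | a
  A -> T0 T0 | T0 X2 | a
  B -> B A | a
  C -> T0 T0
  T0 -> b
  T1 -> a
  X2 -> S S
  X3 -> A S

Fill CYK table bottom-up:
  cell(0,0) b: {T0}  orig:{}
  cell(1,1) b: {T0}  orig:{}
  cell(2,2) b: {T0}  orig:{}
  cell(0,1) bb: {A,C}
  cell(1,2) bb: {A,C}
  cell(0,2) bbb: {S}

S ∈ T[0,2] ⇒ YES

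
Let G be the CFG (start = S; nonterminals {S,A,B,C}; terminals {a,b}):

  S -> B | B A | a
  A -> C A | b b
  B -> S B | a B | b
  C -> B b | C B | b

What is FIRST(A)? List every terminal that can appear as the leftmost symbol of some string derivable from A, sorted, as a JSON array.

FIRST iteration:
pass 1:
  A via A→b b: +{b}
  B via B→a B: +{a}
  B via B→b: +{b}
  C via C→B b: +{a,b}
  S via S→B: +{a,b}
  FIRST(S)={a,b}  FIRST(A)={b}  FIRST(B)={a,b}  FIRST(C)={a,b}
pass 2:
  A via A→C A: +{a}
  FIRST(S)={a,b}  FIRST(A)={a,b}  FIRST(B)={a,b}  FIRST(C)={a,b}
pass 3: (no change)
  FIRST(S)={a,b}  FIRST(A)={a,b}  FIRST(B)={a,b}  FIRST(C)={a,b}

FIRST(A) = ["a", "b"]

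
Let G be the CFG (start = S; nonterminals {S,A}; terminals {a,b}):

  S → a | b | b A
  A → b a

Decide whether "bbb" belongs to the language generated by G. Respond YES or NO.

CNF form of G:
  S -> T0 A | a | b
  A -> T0 T1
  T0 -> b
  T1 -> a

Fill CYK table bottom-up:
  [0..0]={S,T0}  "b"  orig:{S}
  [1..1]={S,T0}  "b"  orig:{S}
  [2..2]={S,T0}  "b"  orig:{S}
  [0..1]=∅  "bb"
  [1..2]=∅  "bb"
  [0..2]=∅  "bbb"

S ∉ T[0,2] ⇒ NO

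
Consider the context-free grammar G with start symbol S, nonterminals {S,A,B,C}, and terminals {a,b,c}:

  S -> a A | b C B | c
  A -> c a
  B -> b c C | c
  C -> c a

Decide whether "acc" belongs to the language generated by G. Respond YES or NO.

CNF form of G:
  S -> T1 A | T2 X4 | c
  A -> T0 T1
  B -> T2 X3 | c
  C -> T0 T1
  T0 -> c
  T1 -> a
  T2 -> b
  X3 -> T0 C
  X4 -> C B

CYK table (by increasing span):
  cell(0,0) a: {T1}  orig:{}
  cell(1,1) c: {B,S,T0}  orig:{B,S}
  cell(2,2) c: {B,S,T0}  orig:{B,S}
  cell(0,1) ac: ∅
  cell(1,2) cc: ∅
  cell(0,2) acc: ∅

S ∉ T[0,2] ⇒ NO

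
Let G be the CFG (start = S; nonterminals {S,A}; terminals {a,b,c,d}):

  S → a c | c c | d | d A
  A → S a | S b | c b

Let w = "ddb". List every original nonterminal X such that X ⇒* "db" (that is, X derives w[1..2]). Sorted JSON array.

Convert to CNF:
  S -> T0 T2 | T2 T2 | T3 A | d
  A -> S T0 | S T1 | T2 T1
  T0 -> a
  T1 -> b
  T2 -> c
  T3 -> d

CYK fill, restricted to cells inside w[1..2]:
  [1..1]={S,T3}  "d"  orig:{S}
  [2..2]={T1}  "b"  orig:{}
  [1..2]={A}  "db"

Original NTs in T[1,2] deriving "db": ["A"]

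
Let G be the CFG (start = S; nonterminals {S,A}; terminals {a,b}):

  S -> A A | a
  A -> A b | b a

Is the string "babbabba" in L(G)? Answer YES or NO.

Convert to CNF:
  S -> A A | a
  A -> A T0 | T0 T1
  T0 -> b
  T1 -> a

CYK table (by increasing span):
  cell(0,0) b: {T0}  orig:{}
  cell(1,1) a: {S,T1}  orig:{S}
  cell(2,2) b: {T0}  orig:{}
  cell(3,3) b: {T0}  orig:{}
  cell(4,4) a: {S,T1}  orig:{S}
  cell(5,5) b: {T0}  orig:{}
  cell(6,6) b: {T0}  orig:{}
  cell(7,7) a: {S,T1}  orig:{S}
  cell(0,1) ba: {A}
  cell(1,2) ab: ∅
  cell(2,3) bb: ∅
  cell(3,4) ba: {A}
  cell(4,5) ab: ∅
  cell(5,6) bb: ∅
  cell(6,7) ba: {A}
  cell(0,2) bab: {A}
  cell(1,3) abb: ∅
  cell(2,4) bba: ∅
  cell(3,5) bab: {A}
  cell(4,6) abb: ∅
  cell(5,7) bba: ∅
  cell(0,3) babb: {A}
  cell(1,4) abba: ∅
  cell(2,5) bbab: ∅
  cell(3,6) babb: {A}
  cell(4,7) abba: ∅
  cell(0,4) babba: {S}
  cell(1,5) abbab: ∅
  cell(2,6) bbabb: ∅
  cell(3,7) babba: {S}
  cell(0,5) babbab: {S}
  cell(1,6) abbabb: ∅
  cell(2,7) bbabba: ∅
  cell(0,6) babbabb: {S}
  cell(1,7) abbabba: ∅
  cell(0,7) babbabba: ∅

S ∉ T[0,7] ⇒ NO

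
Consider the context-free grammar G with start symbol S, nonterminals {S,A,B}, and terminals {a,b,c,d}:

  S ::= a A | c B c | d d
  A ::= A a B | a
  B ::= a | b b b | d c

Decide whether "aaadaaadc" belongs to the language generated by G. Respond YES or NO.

Convert to CNF:
  S -> T0 A | T2 T2 | T3 X6
  A -> A X4 | a
  B -> T1 X5 | T2 T3 | a
  T0 -> a
  T1 -> b
  T2 -> d
  T3 -> c
  X4 -> T0 B
  X5 -> T1 T1
  X6 -> B T3

CYK fill:
  cell(0,0) a: {A,B,T0}  orig:{A,B}
  cell(1,1) a: {A,B,T0}  orig:{A,B}
  cell(2,2) a: {A,B,T0}  orig:{A,B}
  cell(3,3) d: {T2}  orig:{}
  cell(4,4) a: {A,B,T0}  orig:{A,B}
  cell(5,5) a: {A,B,T0}  orig:{A,B}
  cell(6,6) a: {A,B,T0}  orig:{A,B}
  cell(7,7) d: {T2}  orig:{}
  cell(8,8) c: {T3}  orig:{}
  cell(0,1) aa: {S,X4}  orig:{S}
  cell(1,2) aa: {S,X4}  orig:{S}
  cell(2,3) ad: ∅
  cell(3,4) da: ∅
  cell(4,5) aa: {S,X4}  orig:{S}
  cell(5,6) aa: {S,X4}  orig:{S}
  cell(6,7) ad: ∅
  cell(7,8) dc: {B}
  cell(0,2) aaa: {A}
  cell(1,3) aad: ∅
  cell(2,4) ada: ∅
  cell(3,5) daa: ∅
  cell(4,6) aaa: {A}
  cell(5,7) aad: ∅
  cell(6,8) adc: {X4}  orig:{}
  cell(0,3) aaad: ∅
  cell(1,4) aada: ∅
  cell(2,5) adaa: ∅
  cell(3,6) daaa: ∅
  cell(4,7) aaad: ∅
  cell(5,8) aadc: {A}
  cell(0,4) aaada: ∅
  cell(1,5) aadaa: ∅
  cell(2,6) adaaa: ∅
  cell(3,7) daaad: ∅
  cell(4,8) aaadc: {S}
  cell(0,5) aaadaa: ∅
  cell(1,6) aadaaa: ∅
  cell(2,7) adaaad: ∅
  cell(3,8) daaadc: ∅
  cell(0,6) aaadaaa: ∅
  cell(1,7) aadaaad: ∅
  cell(2,8) adaaadc: ∅
  cell(0,7) aaadaaad: ∅
  cell(1,8) aadaaadc: ∅
  cell(0,8) aaadaaadc: ∅

S ∉ T[0,8] ⇒ NO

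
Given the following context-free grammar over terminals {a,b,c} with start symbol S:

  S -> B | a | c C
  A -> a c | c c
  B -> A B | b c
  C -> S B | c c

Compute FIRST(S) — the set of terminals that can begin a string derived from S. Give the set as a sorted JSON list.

Compute FIRST by fixpoint:
pass 1:
  A via A→a c: +{a}
  A via A→c c: +{c}
  B via B→A B: +{a,c}
  B via B→b c: +{b}
  C via C→c c: +{c}
  S via S→B: +{a,b,c}
  FIRST(S)={a,b,c}  FIRST(A)={a,c}  FIRST(B)={a,b,c}  FIRST(C)={c}
pass 2:
  C via C→S B: +{a,b}
  FIRST(S)={a,b,c}  FIRST(A)={a,c}  FIRST(B)={a,b,c}  FIRST(C)={a,b,c}
pass 3: (no change)
  FIRST(S)={a,b,c}  FIRST(A)={a,c}  FIRST(B)={a,b,c}  FIRST(C)={a,b,c}

FIRST(S) = ["a", "b", "c"]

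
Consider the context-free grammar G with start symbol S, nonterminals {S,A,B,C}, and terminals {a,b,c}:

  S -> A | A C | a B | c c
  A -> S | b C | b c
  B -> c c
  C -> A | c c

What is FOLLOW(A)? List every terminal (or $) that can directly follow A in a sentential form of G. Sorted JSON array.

FIRST sets, iterate to fixpoint:
pass 1:
  A via A→b C: +{b}
  B via B→c c: +{c}
  C via C→A: +{b}
  C via C→c c: +{c}
  S via S→A: +{b}
  S via S→a B: +{a}
  S via S→c c: +{c}
  FIRST[S]={a,b,c}  FIRST[A]={b}  FIRST[B]={c}  FIRST[C]={b,c}
pass 2:
  A via A→S: +{a,c}
  C via C→A: +{a}
  FIRST[S]={a,b,c}  FIRST[A]={a,b,c}  FIRST[B]={c}  FIRST[C]={a,b,c}
pass 3: (stable)
  FIRST[S]={a,b,c}  FIRST[A]={a,b,c}  FIRST[B]={c}  FIRST[C]={a,b,c}

FOLLOW sets:
initialize: $ ∈ FOLLOW(S)
pass 1:
  S→A: FOLLOW(A) ⊇ FOLLOW(S) ⊇ {$}; new: +{$}
  S→A C: FOLLOW(A) ⊇ FIRST(C) = {a,b,c}; new: +{a,b,c}
  S→A C: FOLLOW(C) ⊇ FOLLOW(S) ⊇ {$}; new: +{$}
  S→a B: FOLLOW(B) ⊇ FOLLOW(S) ⊇ {$}; new: +{$}
  FOLLOW[S]={$}  FOLLOW[A]={$,a,b,c}  FOLLOW[B]={$}  FOLLOW[C]={$}
pass 2:
  A→S: FOLLOW(S) ⊇ FOLLOW(A) ⊇ {$,a,b,c}; new: +{a,b,c}
  A→b C: FOLLOW(C) ⊇ FOLLOW(A) ⊇ {$,a,b,c}; new: +{a,b,c}
  S→a B: FOLLOW(B) ⊇ FOLLOW(S) ⊇ {$,a,b,c}; new: +{a,b,c}
  FOLLOW[S]={$,a,b,c}  FOLLOW[A]={$,a,b,c}  FOLLOW[B]={$,a,b,c}  FOLLOW[C]={$,a,b,c}
pass 3: (no change)
  FOLLOW[S]={$,a,b,c}  FOLLOW[A]={$,a,b,c}  FOLLOW[B]={$,a,b,c}  FOLLOW[C]={$,a,b,c}

FOLLOW(A) = ["$", "a", "b", "c"]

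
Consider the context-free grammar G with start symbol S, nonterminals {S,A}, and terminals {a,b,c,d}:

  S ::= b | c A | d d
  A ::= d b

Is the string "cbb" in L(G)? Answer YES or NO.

CNF form of G:
  S -> T0 T0 | T2 A | b
  A -> T0 T1
  T0 -> d
  T1 -> b
  T2 -> c

Fill CYK table bottom-up:
  [0..0]={T2}  "c"  orig:{}
  [1..1]={S,T1}  "b"  orig:{S}
  [2..2]={S,T1}  "b"  orig:{S}
  [0..1]=∅  "cb"
  [1..2]=∅  "bb"
  [0..2]=∅  "cbb"

S ∉ T[0,2] ⇒ NO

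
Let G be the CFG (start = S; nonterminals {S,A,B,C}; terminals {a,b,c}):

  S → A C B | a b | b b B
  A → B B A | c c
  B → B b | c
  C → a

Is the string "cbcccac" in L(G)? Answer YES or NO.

Convert to CNF:
  S -> A X4 | T1 X5 | T2 T1
  A -> B X3 | T0 T0
  B -> B T1 | c
  C -> a
  T0 -> c
  T1 -> b
  T2 -> a
  X3 -> B A
  X4 -> C B
  X5 -> T1 B

Fill CYK table bottom-up:
  T[0,0] 'c' = {B,T0}  orig:{B}
  T[1,1] 'b' = {T1}  orig:{}
  T[2,2] 'c' = {B,T0}  orig:{B}
  T[3,3] 'c' = {B,T0}  orig:{B}
  T[4,4] 'c' = {B,T0}  orig:{B}
  T[5,5] 'a' = {C,T2}  orig:{C}
  T[6,6] 'c' = {B,T0}  orig:{B}
  T[0,1] 'cb' = {B}
  T[1,2] 'bc' = {X5}  orig:{}
  T[2,3] 'cc' = {A}
  T[3,4] 'cc' = {A}
  T[4,5] 'ca' = ∅
  T[5,6] 'ac' = {X4}  orig:{}
  T[0,2] 'cbc' = ∅
  T[1,3] 'bcc' = ∅
  T[2,4] 'ccc' = {X3}  orig:{}
  T[3,5] 'cca' = ∅
  T[4,6] 'cac' = ∅
  T[0,3] 'cbcc' = {X3}  orig:{}
  T[1,4] 'bccc' = ∅
  T[2,5] 'ccca' = ∅
  T[3,6] 'ccac' = {S}
  T[0,4] 'cbccc' = {A}
  T[1,5] 'bccca' = ∅
  T[2,6] 'cccac' = ∅
  T[0,5] 'cbccca' = ∅
  T[1,6] 'bcccac' = ∅
  T[0,6] 'cbcccac' = {S}

S ∈ T[0,6] ⇒ YES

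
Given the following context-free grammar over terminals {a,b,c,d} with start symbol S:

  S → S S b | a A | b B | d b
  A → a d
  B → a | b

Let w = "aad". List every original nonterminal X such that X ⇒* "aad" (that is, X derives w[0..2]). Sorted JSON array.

Convert to CNF:
  S -> S X3 | T0 A | T1 T2 | T2 B
  A -> T0 T1
  B -> a | b
  T0 -> a
  T1 -> d
  T2 -> b
  X3 -> S T2

CYK table (by increasing span), restricted to cells inside w[0..2]:
  T[0,0] 'a' = {B,T0}  orig:{B}
  T[1,1] 'a' = {B,T0}  orig:{B}
  T[2,2] 'd' = {T1}  orig:{}
  T[0,1] 'aa' = ∅
  T[1,2] 'ad' = {A}
  T[0,2] 'aad' = {S}

Original NTs in T[0,2] deriving "aad": ["S"]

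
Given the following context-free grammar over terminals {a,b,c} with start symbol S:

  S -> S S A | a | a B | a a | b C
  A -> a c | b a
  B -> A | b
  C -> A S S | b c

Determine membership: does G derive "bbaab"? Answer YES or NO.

Convert to CNF:
  S -> S X4 | T0 B | T0 T0 | T2 C | a
  A -> T0 T1 | T2 T0
  B -> T0 T1 | T2 T0 | b
  C -> A X3 | T2 T1
  T0 -> a
  T1 -> c
  T2 -> b
  X3 -> S S
  X4 -> S A

CYK fill:
  cell(0,0) b: {B,T2}  orig:{B}
  cell(1,1) b: {B,T2}  orig:{B}
  cell(2,2) a: {S,T0}  orig:{S}
  cell(3,3) a: {S,T0}  orig:{S}
  cell(4,4) b: {B,T2}  orig:{B}
  cell(0,1) bb: ∅
  cell(1,2) ba: {A,B}
  cell(2,3) aa: {S,X3}  orig:{S}
  cell(3,4) ab: {S}
  cell(0,2) bba: ∅
  cell(1,3) baa: ∅
  cell(2,4) aab: {X3}  orig:{}
  cell(0,3) bbaa: ∅
  cell(1,4) baab: ∅
  cell(0,4) bbaab: ∅

S ∉ T[0,4] ⇒ NO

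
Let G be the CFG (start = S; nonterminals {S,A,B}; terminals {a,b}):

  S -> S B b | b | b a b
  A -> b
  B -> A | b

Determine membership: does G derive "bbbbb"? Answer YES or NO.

Convert to CNF:
  S -> S X2 | T0 X3 | b
  A -> b
  B -> b
  T0 -> b
  T1 -> a
  X2 -> B T0
  X3 -> T1 T0

Fill CYK table bottom-up:
  T[0,0] 'b' = {A,B,S,T0}  orig:{A,B,S}
  T[1,1] 'b' = {A,B,S,T0}  orig:{A,B,S}
  T[2,2] 'b' = {A,B,S,T0}  orig:{A,B,S}
  T[3,3] 'b' = {A,B,S,T0}  orig:{A,B,S}
  T[4,4] 'b' = {A,B,S,T0}  orig:{A,B,S}
  T[0,1] 'bb' = {X2}  orig:{}
  T[1,2] 'bb' = {X2}  orig:{}
  T[2,3] 'bb' = {X2}  orig:{}
  T[3,4] 'bb' = {X2}  orig:{}
  T[0,2] 'bbb' = {S}
  T[1,3] 'bbb' = {S}
  T[2,4] 'bbb' = {S}
  T[0,3] 'bbbb' = ∅
  T[1,4] 'bbbb' = ∅
  T[0,4] 'bbbbb' = {S}

S ∈ T[0,4] ⇒ YES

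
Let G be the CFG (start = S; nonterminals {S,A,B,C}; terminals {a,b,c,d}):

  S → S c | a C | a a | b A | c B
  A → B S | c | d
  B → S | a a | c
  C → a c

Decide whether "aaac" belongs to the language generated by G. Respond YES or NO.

CNF form of G:
  S -> S T0 | T0 B | T1 C | T1 T1 | T2 A
  A -> B S | c | d
  B -> S T0 | T0 B | T1 C | T1 T1 | T2 A | c
  C -> T1 T0
  T0 -> c
  T1 -> a
  T2 -> b

CYK fill:
  T[0,0] 'a' = {T1}  orig:{}
  T[1,1] 'a' = {T1}  orig:{}
  T[2,2] 'a' = {T1}  orig:{}
  T[3,3] 'c' = {A,B,T0}  orig:{A,B}
  T[0,1] 'aa' = {B,S}
  T[1,2] 'aa' = {B,S}
  T[2,3] 'ac' = {C}
  T[0,2] 'aaa' = ∅
  T[1,3] 'aac' = {B,S}
  T[0,3] 'aaac' = ∅

S ∉ T[0,3] ⇒ NO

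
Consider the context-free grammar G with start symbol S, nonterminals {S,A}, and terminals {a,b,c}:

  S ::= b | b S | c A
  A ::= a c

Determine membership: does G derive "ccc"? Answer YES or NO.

Convert to CNF:
  S -> T1 A | T2 S | b
  A -> T0 T1
  T0 -> a
  T1 -> c
  T2 -> b

CYK fill:
  [0..0]={T1}  "c"  orig:{}
  [1..1]={T1}  "c"  orig:{}
  [2..2]={T1}  "c"  orig:{}
  [0..1]=∅  "cc"
  [1..2]=∅  "cc"
  [0..2]=∅  "ccc"

S ∉ T[0,2] ⇒ NO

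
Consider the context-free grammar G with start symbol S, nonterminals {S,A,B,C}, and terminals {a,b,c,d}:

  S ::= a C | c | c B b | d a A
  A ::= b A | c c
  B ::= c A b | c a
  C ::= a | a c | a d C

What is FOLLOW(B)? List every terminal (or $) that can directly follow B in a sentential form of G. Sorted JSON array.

Compute FIRST by fixpoint:
round 1:
  A via A→b A: +{b}
  A via A→c c: +{c}
  B via B→c A b: +{c}
  C via C→a: +{a}
  S via S→a C: +{a}
  S via S→c: +{c}
  S via S→d a A: +{d}
  FIRST(S)={a,c,d}  FIRST(A)={b,c}  FIRST(B)={c}  FIRST(C)={a}
round 2: (no change)
  FIRST(S)={a,c,d}  FIRST(A)={b,c}  FIRST(B)={c}  FIRST(C)={a}

FOLLOW iteration:
FOLLOW(S) := {$}
round 1:
  B→c A b: FOLLOW(A) ⊇ FIRST(b) = {b}; new: +{b}
  S→a C: FOLLOW(C) ⊇ FOLLOW(S) ⊇ {$}; new: +{$}
  S→c B b: FOLLOW(B) ⊇ FIRST(b) = {b}; new: +{b}
  S→d a A: FOLLOW(A) ⊇ FOLLOW(S) ⊇ {$}; new: +{$}
  FOLLOW[S]={$}  FOLLOW[A]={$,b}  FOLLOW[B]={b}  FOLLOW[C]={$}
round 2: done
  FOLLOW[S]={$}  FOLLOW[A]={$,b}  FOLLOW[B]={b}  FOLLOW[C]={$}

FOLLOW(B) = ["b"]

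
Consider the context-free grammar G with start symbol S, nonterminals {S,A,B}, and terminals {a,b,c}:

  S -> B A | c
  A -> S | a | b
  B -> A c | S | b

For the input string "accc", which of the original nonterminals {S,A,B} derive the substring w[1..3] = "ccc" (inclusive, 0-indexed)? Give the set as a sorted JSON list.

Convert to CNF:
  S -> B A | c
  A -> B A | a | b | c
  B -> A T0 | B A | b | c
  T0 -> c

CYK table (by increasing span) — only the sub-triangle for w[1..3]:
  T[1,1] 'c' = {A,B,S,T0}  orig:{A,B,S}
  T[2,2] 'c' = {A,B,S,T0}  orig:{A,B,S}
  T[3,3] 'c' = {A,B,S,T0}  orig:{A,B,S}
  T[1,2] 'cc' = {A,B,S}
  T[2,3] 'cc' = {A,B,S}
  T[1,3] 'ccc' = {A,B,S}

Original NTs in T[1,3] deriving "ccc": ["A", "B", "S"]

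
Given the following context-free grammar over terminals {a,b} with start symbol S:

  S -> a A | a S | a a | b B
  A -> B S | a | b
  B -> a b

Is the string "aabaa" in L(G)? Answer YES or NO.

CNF form of G:
  S -> T0 A | T0 S | T0 T0 | T1 B
  A -> B S | a | b
  B -> T0 T1
  T0 -> a
  T1 -> b

Fill CYK table bottom-up:
  [0..0]={A,T0}  "a"  orig:{A}
  [1..1]={A,T0}  "a"  orig:{A}
  [2..2]={A,T1}  "b"  orig:{A}
  [3..3]={A,T0}  "a"  orig:{A}
  [4..4]={A,T0}  "a"  orig:{A}
  [0..1]={S}  "aa"
  [1..2]={B,S}  "ab"
  [2..3]=∅  "ba"
  [3..4]={S}  "aa"
  [0..2]={S}  "aab"
  [1..3]=∅  "aba"
  [2..4]=∅  "baa"
  [0..3]=∅  "aaba"
  [1..4]={A}  "abaa"
  [0..4]={S}  "aabaa"

S ∈ T[0,4] ⇒ YES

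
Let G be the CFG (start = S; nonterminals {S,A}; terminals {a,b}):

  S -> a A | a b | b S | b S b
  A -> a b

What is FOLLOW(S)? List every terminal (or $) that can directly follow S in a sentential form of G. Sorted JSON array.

FIRST iteration:
pass 1:
  A via A→a b: +{a}
  S via S→a A: +{a}
  S via S→b S: +{b}
  S: {a,b}  A: {a}
pass 2: (no change)
  S: {a,b}  A: {a}

Compute FOLLOW by fixpoint:
seed FOLLOW(S) with $
round 1:
  S→a A: FOLLOW(A) ⊇ FOLLOW(S) ⊇ {$}; new: +{$}
  S→b S b: FOLLOW(S) ⊇ FIRST(b) = {b}; new: +{b}
  S: {$,b}  A: {$}
round 2:
  S→a A: FOLLOW(A) ⊇ FOLLOW(S) ⊇ {$,b}; new: +{b}
  S: {$,b}  A: {$,b}
round 3: done
  S: {$,b}  A: {$,b}

FOLLOW(S) = ["$", "b"]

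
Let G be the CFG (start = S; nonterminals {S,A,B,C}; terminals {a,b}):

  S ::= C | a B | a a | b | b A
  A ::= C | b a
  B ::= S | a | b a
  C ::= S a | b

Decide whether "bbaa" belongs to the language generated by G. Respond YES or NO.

Convert to CNF:
  S -> S T0 | T0 B | T0 T0 | T1 A | b
  A -> S T0 | T1 T0 | b
  B -> S T0 | T0 B | T0 T0 | T1 A | T1 T0 | a | b
  C -> S T0 | b
  T0 -> a
  T1 -> b

CYK fill:
  cell(0,0) b: {A,B,C,S,T1}  orig:{A,B,C,S}
  cell(1,1) b: {A,B,C,S,T1}  orig:{A,B,C,S}
  cell(2,2) a: {B,T0}  orig:{B}
  cell(3,3) a: {B,T0}  orig:{B}
  cell(0,1) bb: {B,S}
  cell(1,2) ba: {A,B,C,S}
  cell(2,3) aa: {B,S}
  cell(0,2) bba: {A,B,C,S}
  cell(1,3) baa: {A,B,C,S}
  cell(0,3) bbaa: {A,B,C,S}

S ∈ T[0,3] ⇒ YES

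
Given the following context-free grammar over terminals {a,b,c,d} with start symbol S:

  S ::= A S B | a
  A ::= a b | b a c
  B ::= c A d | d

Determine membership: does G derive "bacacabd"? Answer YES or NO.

CNF form of G:
  S -> A X6 | a
  A -> T0 T1 | T1 X4
  B -> T2 X5 | d
  T0 -> a
  T1 -> b
  T2 -> c
  T3 -> d
  X4 -> T0 T2
  X5 -> A T3
  X6 -> S B

CYK table (by increasing span):
  T[0,0] 'b' = {T1}  orig:{}
  T[1,1] 'a' = {S,T0}  orig:{S}
  T[2,2] 'c' = {T2}  orig:{}
  T[3,3] 'a' = {S,T0}  orig:{S}
  T[4,4] 'c' = {T2}  orig:{}
  T[5,5] 'a' = {S,T0}  orig:{S}
  T[6,6] 'b' = {T1}  orig:{}
  T[7,7] 'd' = {B,T3}  orig:{B}
  T[0,1] 'ba' = ∅
  T[1,2] 'ac' = {X4}  orig:{}
  T[2,3] 'ca' = ∅
  T[3,4] 'ac' = {X4}  orig:{}
  T[4,5] 'ca' = ∅
  T[5,6] 'ab' = {A}
  T[6,7] 'bd' = ∅
  T[0,2] 'bac' = {A}
  T[1,3] 'aca' = ∅
  T[2,4] 'cac' = ∅
  T[3,5] 'aca' = ∅
  T[4,6] 'cab' = ∅
  T[5,7] 'abd' = {X5}  orig:{}
  T[0,3] 'baca' = ∅
  T[1,4] 'acac' = ∅
  T[2,5] 'caca' = ∅
  T[3,6] 'acab' = ∅
  T[4,7] 'cabd' = {B}
  T[0,4] 'bacac' = ∅
  T[1,5] 'acaca' = ∅
  T[2,6] 'cacab' = ∅
  T[3,7] 'acabd' = {X6}  orig:{}
  T[0,5] 'bacaca' = ∅
  T[1,6] 'acacab' = ∅
  T[2,7] 'cacabd' = ∅
  T[0,6] 'bacacab' = ∅
  T[1,7] 'acacabd' = ∅
  T[0,7] 'bacacabd' = {S}

S ∈ T[0,7] ⇒ YES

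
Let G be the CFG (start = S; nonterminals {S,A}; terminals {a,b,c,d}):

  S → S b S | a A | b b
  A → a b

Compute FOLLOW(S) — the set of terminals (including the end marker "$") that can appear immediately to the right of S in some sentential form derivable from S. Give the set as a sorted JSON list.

FIRST iteration:
pass 1:
  A via A→a b: +{a}
  S via S→a A: +{a}
  S via S→b b: +{b}
  S: {a,b}  A: {a}
pass 2: — fixpoint
  S: {a,b}  A: {a}

FOLLOW sets:
FOLLOW(S) := {$}
iter 1:
  S→S b S: FOLLOW(S) ⊇ FIRST(b) = {b}; new: +{b}
  S→a A: FOLLOW(A) ⊇ FOLLOW(S) ⊇ {$,b}; new: +{$,b}
  FOLLOW[S]={$,b}  FOLLOW[A]={$,b}
iter 2: — fixpoint
  FOLLOW[S]={$,b}  FOLLOW[A]={$,b}

FOLLOW(S) = ["$", "b"]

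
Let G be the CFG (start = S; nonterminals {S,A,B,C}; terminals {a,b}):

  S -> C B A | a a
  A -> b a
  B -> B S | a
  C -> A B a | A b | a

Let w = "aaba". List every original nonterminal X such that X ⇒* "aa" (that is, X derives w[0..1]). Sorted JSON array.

CNF form of G:
  S -> C X3 | T1 T1
  A -> T0 T1
  B -> B S | a
  C -> A T0 | A X2 | a
  T0 -> b
  T1 -> a
  X2 -> B T1
  X3 -> B A

CYK table (by increasing span) (cells [i..j] with 0 ≤ i ≤ j ≤ 1 only):
  cell(0,0) a: {B,C,T1}  orig:{B,C}
  cell(1,1) a: {B,C,T1}  orig:{B,C}
  cell(0,1) aa: {S,X2}  orig:{S}

Original NTs in T[0,1] deriving "aa": ["S"]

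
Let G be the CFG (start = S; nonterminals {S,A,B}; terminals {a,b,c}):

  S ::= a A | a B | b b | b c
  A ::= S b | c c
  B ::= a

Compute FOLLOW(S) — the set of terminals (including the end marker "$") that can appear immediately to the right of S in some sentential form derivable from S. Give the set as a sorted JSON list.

Compute FIRST by fixpoint:
iter 1:
  A via A→c c: +{c}
  B via B→a: +{a}
  S via S→a A: +{a}
  S via S→b b: +{b}
  FIRST[S]={a,b}  FIRST[A]={c}  FIRST[B]={a}
iter 2:
  A via A→S b: +{a,b}
  FIRST[S]={a,b}  FIRST[A]={a,b,c}  FIRST[B]={a}
iter 3: — fixpoint
  FIRST[S]={a,b}  FIRST[A]={a,b,c}  FIRST[B]={a}

FOLLOW iteration:
seed FOLLOW(S) with $
[1]
  A→S b: FOLLOW(S) ⊇ FIRST(b) = {b}; new: +{b}
  S→a A: FOLLOW(A) ⊇ FOLLOW(S) ⊇ {$,b}; new: +{$,b}
  S→a B: FOLLOW(B) ⊇ FOLLOW(S) ⊇ {$,b}; new: +{$,b}
  S: {$,b}  A: {$,b}  B: {$,b}
[2] (stable)
  S: {$,b}  A: {$,b}  B: {$,b}

FOLLOW(S) = ["$", "b"]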